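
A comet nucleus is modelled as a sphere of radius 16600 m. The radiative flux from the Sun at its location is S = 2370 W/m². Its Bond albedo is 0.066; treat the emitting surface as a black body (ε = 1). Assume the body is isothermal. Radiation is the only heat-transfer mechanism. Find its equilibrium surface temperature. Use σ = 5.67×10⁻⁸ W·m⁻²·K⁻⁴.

At equilibrium, absorbed power = emitted power.
Absorbing cross-section = πr² = 8.657×10⁸ m²; emitting surface = 4πr² = 3.463×10⁹ m² (ratio 4).
(1−a)S·A_cross = εσ·A_surf·T⁴  ⇒  T⁴ = (1−a)S/(4σ).
T⁴ = 0.934·2370/(4·5.67×10⁻⁸) = 9.760×10⁹ K⁴.
T = (9.760×10⁹)^(1/4).

T ≈ 314 K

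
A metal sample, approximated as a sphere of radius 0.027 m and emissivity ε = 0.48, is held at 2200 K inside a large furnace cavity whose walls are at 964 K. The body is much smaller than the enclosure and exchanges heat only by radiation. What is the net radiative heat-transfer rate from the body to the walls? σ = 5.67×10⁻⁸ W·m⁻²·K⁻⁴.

For a small grey body in a large enclosure: P_net = εσA(T_body⁴ − T_wall⁴).
A = 4πr² = 0.009161 m²; T_body⁴ − T_wall⁴ = 2.343×10¹³ − 8.636×10¹¹ = 2.256×10¹³ K⁴.
|P_net| = 0.48·5.67×10⁻⁸·0.009161·2.256×10¹³.

P_net ≈ 5630 W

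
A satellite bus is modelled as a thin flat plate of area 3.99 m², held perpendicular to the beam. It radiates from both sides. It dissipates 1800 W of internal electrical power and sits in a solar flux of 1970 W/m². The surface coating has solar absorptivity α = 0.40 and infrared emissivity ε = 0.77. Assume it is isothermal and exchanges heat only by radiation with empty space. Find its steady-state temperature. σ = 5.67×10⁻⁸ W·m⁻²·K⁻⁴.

T ≈ 345 K

At steady state, absorbed solar power + internal power = radiated power.
Absorbed: α·S·A_cross = 0.40·1970·3.990 = 3144 W (cross-section A).
Total input = 3144 + 1800 = 4944 W.
Radiated: εσ·A_surf·T⁴ with A_surf = 2A = 7.980 m².
T⁴ = 4944/(0.77·5.67×10⁻⁸·7.980) = 1.419×10¹⁰ K⁴.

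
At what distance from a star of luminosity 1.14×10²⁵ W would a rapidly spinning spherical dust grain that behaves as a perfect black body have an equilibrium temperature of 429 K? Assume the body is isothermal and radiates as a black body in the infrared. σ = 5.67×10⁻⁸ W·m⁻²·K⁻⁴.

For an isothermal black-emitting sphere, (1−a)S·πr² = σ·4πr²·T⁴ ⇒ S = 4σT⁴/(1−a).
S = 4·5.67×10⁻⁸·(429)⁴/1.00 = 7682 W/m².
Flux falls as S = L/(4πd²), so d = √(L/(4πS)) = √(1.14×10²⁵/(4π·7682)).

d ≈ 1.09×10¹⁰ m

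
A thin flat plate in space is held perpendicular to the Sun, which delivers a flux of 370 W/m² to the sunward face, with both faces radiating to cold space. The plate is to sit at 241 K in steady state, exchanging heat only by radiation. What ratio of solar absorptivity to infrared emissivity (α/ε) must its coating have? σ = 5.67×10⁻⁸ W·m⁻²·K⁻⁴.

α/ε ≈ 1.03

Balance: αS·A = εσ·2A·T⁴ ⇒ α/ε = 2σT⁴/S.
α/ε = 2·5.67×10⁻⁸·(241)⁴/370 = 2·5.67×10⁻⁸·3.373×10⁹/370.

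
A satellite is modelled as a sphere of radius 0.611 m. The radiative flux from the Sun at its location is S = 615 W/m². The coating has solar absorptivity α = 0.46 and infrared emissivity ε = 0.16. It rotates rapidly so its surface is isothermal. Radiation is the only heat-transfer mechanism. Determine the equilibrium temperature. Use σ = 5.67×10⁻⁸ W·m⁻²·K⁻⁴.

T ≈ 297 K

At equilibrium, absorbed power = emitted power.
Absorbing cross-section = πr² = 1.173 m²; emitting surface = 4πr² = 4.691 m² (ratio 4).
αS·A_cross = εσ·A_surf·T⁴  ⇒  T⁴ = αS/(ε·4σ).
T⁴ = 0.460·615/(0.16·4·5.67×10⁻⁸) = 7.796×10⁹ K⁴.
T = (7.796×10⁹)^(1/4).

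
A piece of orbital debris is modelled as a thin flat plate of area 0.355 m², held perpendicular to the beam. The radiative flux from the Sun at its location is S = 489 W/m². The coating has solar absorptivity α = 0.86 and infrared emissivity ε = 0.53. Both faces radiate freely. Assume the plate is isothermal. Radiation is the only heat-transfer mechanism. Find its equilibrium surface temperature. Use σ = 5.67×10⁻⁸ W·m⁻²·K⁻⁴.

T ≈ 289 K

At equilibrium, absorbed power = emitted power.
Absorbing cross-section = A = 0.3550 m²; emitting surface = 2A = 0.7100 m² (ratio 2).
αS·A_cross = εσ·A_surf·T⁴  ⇒  T⁴ = αS/(ε·2σ).
T⁴ = 0.860·489/(0.53·2·5.67×10⁻⁸) = 6.997×10⁹ K⁴.
T = (6.997×10⁹)^(1/4).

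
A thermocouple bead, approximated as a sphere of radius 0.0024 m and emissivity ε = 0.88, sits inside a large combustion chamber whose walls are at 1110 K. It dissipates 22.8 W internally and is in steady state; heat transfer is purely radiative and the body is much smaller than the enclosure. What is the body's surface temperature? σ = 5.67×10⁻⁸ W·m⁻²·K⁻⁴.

For a small grey body in a large enclosure, net radiated power = εσA(T⁴ − T_w⁴).
Steady state: P = εσA(T⁴ − T_w⁴) with A = 4πr² = 7.238×10⁻⁵ m².
T⁴ = P/(εσA) + T_w⁴ = 22.8/(0.88·5.67×10⁻⁸·7.238×10⁻⁵) + (1110)⁴
    = 6.313×10¹² + 1.518×10¹² = 7.831×10¹² K⁴.

T ≈ 1670 K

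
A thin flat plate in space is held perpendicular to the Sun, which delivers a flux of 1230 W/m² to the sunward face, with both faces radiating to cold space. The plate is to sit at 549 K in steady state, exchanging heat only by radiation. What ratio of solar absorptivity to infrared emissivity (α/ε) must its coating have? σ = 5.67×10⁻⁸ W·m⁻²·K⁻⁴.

α/ε ≈ 8.38

Balance: αS·A = εσ·2A·T⁴ ⇒ α/ε = 2σT⁴/S.
α/ε = 2·5.67×10⁻⁸·(549)⁴/1230 = 2·5.67×10⁻⁸·9.084×10¹⁰/1230.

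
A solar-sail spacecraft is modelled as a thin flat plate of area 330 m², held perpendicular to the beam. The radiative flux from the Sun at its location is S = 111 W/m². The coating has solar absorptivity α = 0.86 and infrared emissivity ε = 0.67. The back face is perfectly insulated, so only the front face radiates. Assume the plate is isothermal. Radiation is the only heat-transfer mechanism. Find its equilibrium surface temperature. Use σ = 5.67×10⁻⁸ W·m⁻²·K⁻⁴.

T ≈ 224 K

At equilibrium, absorbed power = emitted power.
Absorbing cross-section = A = 330.0 m²; emitting surface = A = 330.0 m² (ratio 1).
αS·A_cross = εσ·A_surf·T⁴  ⇒  T⁴ = αS/(ε·1σ).
T⁴ = 0.860·111/(0.67·1·5.67×10⁻⁸) = 2.513×10⁹ K⁴.
T = (2.513×10⁹)^(1/4).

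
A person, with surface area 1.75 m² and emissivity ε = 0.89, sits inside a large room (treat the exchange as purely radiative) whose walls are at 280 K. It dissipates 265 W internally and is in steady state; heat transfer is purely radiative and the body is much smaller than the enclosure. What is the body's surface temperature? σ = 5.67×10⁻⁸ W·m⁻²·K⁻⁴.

T ≈ 309 K

For a small grey body in a large enclosure, net radiated power = εσA(T⁴ − T_w⁴).
Steady state: P = εσA(T⁴ − T_w⁴) with A = 1.75 m².
T⁴ = P/(εσA) + T_w⁴ = 265/(0.89·5.67×10⁻⁸·1.750) + (280)⁴
    = 3.001×10⁹ + 6.147×10⁹ = 9.147×10⁹ K⁴.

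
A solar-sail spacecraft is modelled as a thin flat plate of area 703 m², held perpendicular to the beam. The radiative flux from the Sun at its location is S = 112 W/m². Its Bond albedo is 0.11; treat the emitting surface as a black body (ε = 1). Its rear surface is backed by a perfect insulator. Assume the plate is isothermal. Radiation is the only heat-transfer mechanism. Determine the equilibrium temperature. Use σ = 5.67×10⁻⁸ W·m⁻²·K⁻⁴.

At equilibrium, absorbed power = emitted power.
Absorbing cross-section = A = 703.0 m²; emitting surface = A = 703.0 m² (ratio 1).
(1−a)S·A_cross = εσ·A_surf·T⁴  ⇒  T⁴ = (1−a)S/(1σ).
T⁴ = 0.890·112/(1·5.67×10⁻⁸) = 1.758×10⁹ K⁴.
T = (1.758×10⁹)^(1/4).

T ≈ 205 K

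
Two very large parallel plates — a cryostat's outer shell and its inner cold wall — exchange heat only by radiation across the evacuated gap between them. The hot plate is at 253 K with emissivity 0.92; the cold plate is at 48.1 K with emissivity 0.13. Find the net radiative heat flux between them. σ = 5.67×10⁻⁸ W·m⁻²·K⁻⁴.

For two infinite grey parallel plates, q = σ(T₁⁴ − T₂⁴)/(1/ε₁ + 1/ε₂ − 1).
T₁⁴ − T₂⁴ = 4.097×10⁹ − 5.353×10⁶ = 4.092×10⁹ K⁴.
1/ε₁ + 1/ε₂ − 1 = 1.087 + 7.692 − 1 = 7.779.
q = 5.67×10⁻⁸ × 4.092×10⁹ / 7.779.

q ≈ 29.8 W/m²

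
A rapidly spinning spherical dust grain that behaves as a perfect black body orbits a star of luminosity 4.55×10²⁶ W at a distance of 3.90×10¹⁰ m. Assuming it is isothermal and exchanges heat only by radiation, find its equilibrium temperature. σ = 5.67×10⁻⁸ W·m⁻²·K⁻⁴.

First find the stellar flux at distance d: S = L/(4πd²) = 4.55×10²⁶/(4π·(3.90×10¹⁰)²) = 23810 W/m².
For an isothermal sphere, absorbed (1−a)S·πr² = emitted σ·4πr²·T⁴, so T⁴ = (1−a)S/(4σ).
T⁴ = 1.00·23810/(4·5.67×10⁻⁸) = 1.050×10¹¹ K⁴.

T ≈ 569 K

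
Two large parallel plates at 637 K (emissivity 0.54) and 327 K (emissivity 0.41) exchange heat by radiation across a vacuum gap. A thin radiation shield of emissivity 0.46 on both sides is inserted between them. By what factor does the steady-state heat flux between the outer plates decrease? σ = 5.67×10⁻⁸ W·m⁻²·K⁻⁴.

factor ≈ 2.02

Without shield: q₀ = σΔ(T⁴)/(1/ε₁+1/ε₂−1) with denominator 3.291.
With shield the two gaps are in series; the resistances add: (1/ε₁+1/ε_s−1)+(1/ε_s+1/ε₂−1) = 3.026+3.613 = 6.639.
Heat-flux ratio q₀/q = 6.639/3.291.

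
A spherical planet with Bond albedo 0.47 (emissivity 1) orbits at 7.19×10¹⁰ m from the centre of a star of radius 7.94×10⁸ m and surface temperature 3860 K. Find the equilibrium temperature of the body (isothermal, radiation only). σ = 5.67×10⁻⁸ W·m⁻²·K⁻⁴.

The star's surface emits σT_*⁴; at distance d the flux is S = σT_*⁴(R_*/d)².
S = 5.67×10⁻⁸·(3860)⁴·(7.94×10⁸/7.19×10¹⁰)² = 1535 W/m².
For an isothermal sphere T⁴ = (1−a)S/(4σ) = 3.587×10⁹ K⁴.

T ≈ 245 K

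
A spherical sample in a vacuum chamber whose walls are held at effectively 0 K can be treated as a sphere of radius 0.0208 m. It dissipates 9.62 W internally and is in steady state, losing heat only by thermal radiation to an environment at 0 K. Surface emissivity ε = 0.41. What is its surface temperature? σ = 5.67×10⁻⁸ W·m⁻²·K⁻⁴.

T ≈ 525 K

Steady state: internal power = radiated power, P = εσA T⁴.
Radiating area A = 4πr² = 0.005437 m².
T⁴ = P/(εσA) = 9.62/(0.41·5.67×10⁻⁸·0.005437) = 7.612×10¹⁰ K⁴.
T = (7.612×10¹⁰)^(1/4).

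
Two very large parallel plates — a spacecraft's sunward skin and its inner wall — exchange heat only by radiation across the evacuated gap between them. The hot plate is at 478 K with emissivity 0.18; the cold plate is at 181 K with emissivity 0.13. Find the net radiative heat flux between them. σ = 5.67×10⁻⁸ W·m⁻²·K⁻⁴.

q ≈ 237 W/m²

For two infinite grey parallel plates, q = σ(T₁⁴ − T₂⁴)/(1/ε₁ + 1/ε₂ − 1).
T₁⁴ − T₂⁴ = 5.220×10¹⁰ − 1.073×10⁹ = 5.113×10¹⁰ K⁴.
1/ε₁ + 1/ε₂ − 1 = 5.556 + 7.692 − 1 = 12.25.
q = 5.67×10⁻⁸ × 5.113×10¹⁰ / 12.25.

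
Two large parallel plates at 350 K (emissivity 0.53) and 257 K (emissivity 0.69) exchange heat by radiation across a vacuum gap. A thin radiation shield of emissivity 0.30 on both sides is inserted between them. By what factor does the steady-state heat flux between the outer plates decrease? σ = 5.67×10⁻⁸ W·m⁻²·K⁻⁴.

factor ≈ 3.43

Without shield: q₀ = σΔ(T⁴)/(1/ε₁+1/ε₂−1) with denominator 2.336.
With shield the two gaps are in series; the resistances add: (1/ε₁+1/ε_s−1)+(1/ε_s+1/ε₂−1) = 4.220+3.783 = 8.003.
Heat-flux ratio q₀/q = 8.003/2.336.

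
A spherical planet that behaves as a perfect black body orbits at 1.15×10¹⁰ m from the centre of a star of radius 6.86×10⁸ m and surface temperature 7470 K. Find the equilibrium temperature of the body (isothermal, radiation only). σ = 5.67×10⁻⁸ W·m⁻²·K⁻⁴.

T ≈ 1290 K

The star's surface emits σT_*⁴; at distance d the flux is S = σT_*⁴(R_*/d)².
S = 5.67×10⁻⁸·(7470)⁴·(6.86×10⁸/1.15×10¹⁰)² = 6.282×10⁵ W/m².
For an isothermal sphere T⁴ = (1−a)S/(4σ) = 2.770×10¹² K⁴.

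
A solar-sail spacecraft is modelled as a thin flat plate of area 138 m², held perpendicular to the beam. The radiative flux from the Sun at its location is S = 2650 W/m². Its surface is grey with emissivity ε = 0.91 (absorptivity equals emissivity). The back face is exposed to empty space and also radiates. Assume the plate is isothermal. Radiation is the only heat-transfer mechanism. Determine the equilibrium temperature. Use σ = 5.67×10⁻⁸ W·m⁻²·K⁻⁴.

At equilibrium, absorbed power = emitted power.
Absorbing cross-section = A = 138.0 m²; emitting surface = 2A = 276.0 m² (ratio 2).
εS·A_cross = εσ·A_surf·T⁴  ⇒  T⁴ = S/(2σ)   (ε cancels).
T⁴ = 2650/(2·5.67×10⁻⁸) = 2.337×10¹⁰ K⁴.
T = (2.337×10¹⁰)^(1/4).

T ≈ 391 K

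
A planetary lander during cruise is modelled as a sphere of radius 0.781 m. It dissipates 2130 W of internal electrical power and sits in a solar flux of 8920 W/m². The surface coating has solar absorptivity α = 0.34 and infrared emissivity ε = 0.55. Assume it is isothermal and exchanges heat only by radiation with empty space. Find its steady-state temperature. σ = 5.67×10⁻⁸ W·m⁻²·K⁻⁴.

T ≈ 427 K

At steady state, absorbed solar power + internal power = radiated power.
Absorbed: α·S·A_cross = 0.34·8920·1.916 = 5812 W (cross-section πr²).
Total input = 5812 + 2130 = 7942 W.
Radiated: εσ·A_surf·T⁴ with A_surf = 4πr² = 7.665 m².
T⁴ = 7942/(0.55·5.67×10⁻⁸·7.665) = 3.322×10¹⁰ K⁴.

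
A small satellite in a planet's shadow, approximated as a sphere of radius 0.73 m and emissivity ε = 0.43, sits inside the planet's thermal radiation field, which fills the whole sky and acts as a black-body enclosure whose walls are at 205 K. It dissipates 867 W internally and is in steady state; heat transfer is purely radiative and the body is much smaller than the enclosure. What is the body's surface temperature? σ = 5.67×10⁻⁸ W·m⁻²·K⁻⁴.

T ≈ 290 K

For a small grey body in a large enclosure, net radiated power = εσA(T⁴ − T_w⁴).
Steady state: P = εσA(T⁴ − T_w⁴) with A = 4πr² = 6.697 m².
T⁴ = P/(εσA) + T_w⁴ = 867/(0.43·5.67×10⁻⁸·6.697) + (205)⁴
    = 5.310×10⁹ + 1.766×10⁹ = 7.076×10⁹ K⁴.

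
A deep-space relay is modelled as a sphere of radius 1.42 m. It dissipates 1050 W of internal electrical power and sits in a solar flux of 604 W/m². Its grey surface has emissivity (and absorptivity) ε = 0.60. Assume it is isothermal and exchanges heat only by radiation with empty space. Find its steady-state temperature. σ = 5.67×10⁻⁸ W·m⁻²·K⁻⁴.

At steady state, absorbed solar power + internal power = radiated power.
Absorbed: α·S·A_cross = 0.60·604·6.335 = 2296 W (cross-section πr²).
Total input = 2296 + 1050 = 3346 W.
Radiated: εσ·A_surf·T⁴ with A_surf = 4πr² = 25.34 m².
T⁴ = 3346/(0.60·5.67×10⁻⁸·25.34) = 3.881×10⁹ K⁴.

T ≈ 250 K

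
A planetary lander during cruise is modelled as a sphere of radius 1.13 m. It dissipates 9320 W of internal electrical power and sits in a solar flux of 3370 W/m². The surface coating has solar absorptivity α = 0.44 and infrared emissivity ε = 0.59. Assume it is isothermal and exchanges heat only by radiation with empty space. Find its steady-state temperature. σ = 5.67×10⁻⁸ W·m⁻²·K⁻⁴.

At steady state, absorbed solar power + internal power = radiated power.
Absorbed: α·S·A_cross = 0.44·3370·4.011 = 5948 W (cross-section πr²).
Total input = 5948 + 9320 = 15270 W.
Radiated: εσ·A_surf·T⁴ with A_surf = 4πr² = 16.05 m².
T⁴ = 15270/(0.59·5.67×10⁻⁸·16.05) = 2.844×10¹⁰ K⁴.

T ≈ 411 K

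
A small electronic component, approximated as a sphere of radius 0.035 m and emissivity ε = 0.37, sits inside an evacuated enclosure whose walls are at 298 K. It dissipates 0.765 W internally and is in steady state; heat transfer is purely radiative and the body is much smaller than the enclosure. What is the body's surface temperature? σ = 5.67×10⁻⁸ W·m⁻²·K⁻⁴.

For a small grey body in a large enclosure, net radiated power = εσA(T⁴ − T_w⁴).
Steady state: P = εσA(T⁴ − T_w⁴) with A = 4πr² = 0.01539 m².
T⁴ = P/(εσA) + T_w⁴ = 0.765/(0.37·5.67×10⁻⁸·0.01539) + (298)⁴
    = 2.369×10⁹ + 7.886×10⁹ = 1.025×10¹⁰ K⁴.

T ≈ 318 K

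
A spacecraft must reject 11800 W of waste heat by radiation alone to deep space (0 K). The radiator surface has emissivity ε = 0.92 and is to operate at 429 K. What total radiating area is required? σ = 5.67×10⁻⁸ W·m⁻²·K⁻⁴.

A ≈ 6.68 m²

P = εσA T⁴ ⇒ A = P/(εσT⁴).
T⁴ = 3.387×10¹⁰ K⁴.
A = 11800/(0.92 × 5.67×10⁻⁸ × 3.387×10¹⁰).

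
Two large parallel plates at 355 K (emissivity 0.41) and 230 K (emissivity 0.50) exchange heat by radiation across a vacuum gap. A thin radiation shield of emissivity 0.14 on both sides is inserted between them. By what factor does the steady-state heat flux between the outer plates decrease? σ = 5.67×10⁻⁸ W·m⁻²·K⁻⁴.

factor ≈ 4.86

Without shield: q₀ = σΔ(T⁴)/(1/ε₁+1/ε₂−1) with denominator 3.439.
With shield the two gaps are in series; the resistances add: (1/ε₁+1/ε_s−1)+(1/ε_s+1/ε₂−1) = 8.582+8.143 = 16.72.
Heat-flux ratio q₀/q = 16.72/3.439.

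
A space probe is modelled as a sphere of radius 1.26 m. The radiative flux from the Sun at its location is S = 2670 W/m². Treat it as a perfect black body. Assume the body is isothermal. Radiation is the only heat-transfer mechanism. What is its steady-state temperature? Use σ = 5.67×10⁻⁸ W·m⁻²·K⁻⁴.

At equilibrium, absorbed power = emitted power.
Absorbing cross-section = πr² = 4.988 m²; emitting surface = 4πr² = 19.95 m² (ratio 4).
S·A_cross = εσ·A_surf·T⁴  ⇒  T⁴ = S/(4σ).
T⁴ = 1.00·2670/(4·5.67×10⁻⁸) = 1.177×10¹⁰ K⁴.
T = (1.177×10¹⁰)^(1/4).

T ≈ 329 K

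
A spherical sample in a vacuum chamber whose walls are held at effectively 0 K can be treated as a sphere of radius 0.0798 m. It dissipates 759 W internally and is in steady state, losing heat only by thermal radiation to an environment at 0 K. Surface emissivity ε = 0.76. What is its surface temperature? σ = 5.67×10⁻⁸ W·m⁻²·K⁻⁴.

Steady state: internal power = radiated power, P = εσA T⁴.
Radiating area A = 4πr² = 0.08002 m².
T⁴ = P/(εσA) = 759/(0.76·5.67×10⁻⁸·0.08002) = 2.201×10¹¹ K⁴.
T = (2.201×10¹¹)^(1/4).

T ≈ 685 K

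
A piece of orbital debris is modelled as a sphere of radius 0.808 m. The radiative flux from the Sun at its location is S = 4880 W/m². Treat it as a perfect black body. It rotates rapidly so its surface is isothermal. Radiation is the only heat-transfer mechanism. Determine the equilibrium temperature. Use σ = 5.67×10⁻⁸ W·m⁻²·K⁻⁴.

At equilibrium, absorbed power = emitted power.
Absorbing cross-section = πr² = 2.051 m²; emitting surface = 4πr² = 8.204 m² (ratio 4).
S·A_cross = εσ·A_surf·T⁴  ⇒  T⁴ = S/(4σ).
T⁴ = 1.00·4880/(4·5.67×10⁻⁸) = 2.152×10¹⁰ K⁴.
T = (2.152×10¹⁰)^(1/4).

T ≈ 383 K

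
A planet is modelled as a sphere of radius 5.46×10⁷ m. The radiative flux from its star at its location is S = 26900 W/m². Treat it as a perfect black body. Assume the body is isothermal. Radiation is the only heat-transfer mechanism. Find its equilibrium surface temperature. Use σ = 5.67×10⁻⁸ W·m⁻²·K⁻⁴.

At equilibrium, absorbed power = emitted power.
Absorbing cross-section = πr² = 9.366×10¹⁵ m²; emitting surface = 4πr² = 3.746×10¹⁶ m² (ratio 4).
S·A_cross = εσ·A_surf·T⁴  ⇒  T⁴ = S/(4σ).
T⁴ = 1.00·26900/(4·5.67×10⁻⁸) = 1.186×10¹¹ K⁴.
T = (1.186×10¹¹)^(1/4).

T ≈ 587 K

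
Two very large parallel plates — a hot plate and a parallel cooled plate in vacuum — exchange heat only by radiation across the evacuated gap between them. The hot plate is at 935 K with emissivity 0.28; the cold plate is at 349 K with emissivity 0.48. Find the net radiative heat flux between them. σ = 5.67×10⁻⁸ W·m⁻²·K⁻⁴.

q ≈ 9130 W/m²

For two infinite grey parallel plates, q = σ(T₁⁴ − T₂⁴)/(1/ε₁ + 1/ε₂ − 1).
T₁⁴ − T₂⁴ = 7.643×10¹¹ − 1.484×10¹⁰ = 7.494×10¹¹ K⁴.
1/ε₁ + 1/ε₂ − 1 = 3.571 + 2.083 − 1 = 4.655.
q = 5.67×10⁻⁸ × 7.494×10¹¹ / 4.655.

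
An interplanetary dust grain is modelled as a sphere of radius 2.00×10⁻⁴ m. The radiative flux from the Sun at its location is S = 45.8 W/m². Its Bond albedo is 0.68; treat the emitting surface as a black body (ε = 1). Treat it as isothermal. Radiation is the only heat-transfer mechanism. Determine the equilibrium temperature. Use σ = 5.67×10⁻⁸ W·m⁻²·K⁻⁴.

At equilibrium, absorbed power = emitted power.
Absorbing cross-section = πr² = 1.257×10⁻⁷ m²; emitting surface = 4πr² = 5.027×10⁻⁷ m² (ratio 4).
(1−a)S·A_cross = εσ·A_surf·T⁴  ⇒  T⁴ = (1−a)S/(4σ).
T⁴ = 0.320·45.8/(4·5.67×10⁻⁸) = 6.462×10⁷ K⁴.
T = (6.462×10⁷)^(1/4).

T ≈ 89.7 K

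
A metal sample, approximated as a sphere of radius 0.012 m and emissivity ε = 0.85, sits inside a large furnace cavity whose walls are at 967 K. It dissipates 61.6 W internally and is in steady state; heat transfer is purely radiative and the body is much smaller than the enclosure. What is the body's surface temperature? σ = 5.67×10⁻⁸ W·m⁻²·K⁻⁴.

For a small grey body in a large enclosure, net radiated power = εσA(T⁴ − T_w⁴).
Steady state: P = εσA(T⁴ − T_w⁴) with A = 4πr² = 0.001810 m².
T⁴ = P/(εσA) + T_w⁴ = 61.6/(0.85·5.67×10⁻⁸·0.001810) + (967)⁴
    = 7.063×10¹¹ + 8.744×10¹¹ = 1.581×10¹² K⁴.

T ≈ 1120 K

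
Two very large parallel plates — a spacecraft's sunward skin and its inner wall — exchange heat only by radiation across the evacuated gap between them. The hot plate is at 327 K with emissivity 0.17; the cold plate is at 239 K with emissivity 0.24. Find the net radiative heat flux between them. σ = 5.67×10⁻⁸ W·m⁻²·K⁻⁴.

For two infinite grey parallel plates, q = σ(T₁⁴ − T₂⁴)/(1/ε₁ + 1/ε₂ − 1).
T₁⁴ − T₂⁴ = 1.143×10¹⁰ − 3.263×10⁹ = 8.171×10⁹ K⁴.
1/ε₁ + 1/ε₂ − 1 = 5.882 + 4.167 − 1 = 9.049.
q = 5.67×10⁻⁸ × 8.171×10⁹ / 9.049.

q ≈ 51.2 W/m²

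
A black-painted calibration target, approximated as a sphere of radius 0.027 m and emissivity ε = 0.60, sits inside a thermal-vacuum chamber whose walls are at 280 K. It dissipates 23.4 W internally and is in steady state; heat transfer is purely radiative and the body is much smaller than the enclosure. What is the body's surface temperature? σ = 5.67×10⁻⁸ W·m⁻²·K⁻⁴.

T ≈ 534 K

For a small grey body in a large enclosure, net radiated power = εσA(T⁴ − T_w⁴).
Steady state: P = εσA(T⁴ − T_w⁴) with A = 4πr² = 0.009161 m².
T⁴ = P/(εσA) + T_w⁴ = 23.4/(0.60·5.67×10⁻⁸·0.009161) + (280)⁴
    = 7.508×10¹⁰ + 6.147×10⁹ = 8.123×10¹⁰ K⁴.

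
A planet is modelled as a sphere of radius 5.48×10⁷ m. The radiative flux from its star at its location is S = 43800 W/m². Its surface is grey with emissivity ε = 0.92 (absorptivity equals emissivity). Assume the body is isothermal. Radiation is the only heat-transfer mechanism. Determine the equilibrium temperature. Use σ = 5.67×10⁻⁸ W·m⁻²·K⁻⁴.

T ≈ 663 K

At equilibrium, absorbed power = emitted power.
Absorbing cross-section = πr² = 9.434×10¹⁵ m²; emitting surface = 4πr² = 3.774×10¹⁶ m² (ratio 4).
εS·A_cross = εσ·A_surf·T⁴  ⇒  T⁴ = S/(4σ)   (ε cancels).
T⁴ = 43800/(4·5.67×10⁻⁸) = 1.931×10¹¹ K⁴.
T = (1.931×10¹¹)^(1/4).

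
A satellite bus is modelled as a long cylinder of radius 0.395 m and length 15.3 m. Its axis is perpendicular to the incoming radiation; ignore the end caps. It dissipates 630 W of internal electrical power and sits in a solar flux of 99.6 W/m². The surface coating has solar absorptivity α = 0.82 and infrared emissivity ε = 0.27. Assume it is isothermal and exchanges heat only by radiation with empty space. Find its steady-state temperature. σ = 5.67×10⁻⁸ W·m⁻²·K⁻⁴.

At steady state, absorbed solar power + internal power = radiated power.
Absorbed: α·S·A_cross = 0.82·99.6·12.09 = 987.2 W (cross-section 2rL).
Total input = 987.2 + 630 = 1617 W.
Radiated: εσ·A_surf·T⁴ with A_surf = 2πrL = 37.97 m².
T⁴ = 1617/(0.27·5.67×10⁻⁸·37.97) = 2.782×10⁹ K⁴.

T ≈ 230 K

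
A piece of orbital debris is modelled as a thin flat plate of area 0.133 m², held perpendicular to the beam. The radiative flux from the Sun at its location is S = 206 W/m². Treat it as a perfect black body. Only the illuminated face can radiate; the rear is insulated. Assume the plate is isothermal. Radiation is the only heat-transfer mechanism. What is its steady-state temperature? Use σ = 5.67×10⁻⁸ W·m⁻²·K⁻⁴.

T ≈ 246 K

At equilibrium, absorbed power = emitted power.
Absorbing cross-section = A = 0.1330 m²; emitting surface = A = 0.1330 m² (ratio 1).
S·A_cross = εσ·A_surf·T⁴  ⇒  T⁴ = S/(1σ).
T⁴ = 1.00·206/(1·5.67×10⁻⁸) = 3.633×10⁹ K⁴.
T = (3.633×10⁹)^(1/4).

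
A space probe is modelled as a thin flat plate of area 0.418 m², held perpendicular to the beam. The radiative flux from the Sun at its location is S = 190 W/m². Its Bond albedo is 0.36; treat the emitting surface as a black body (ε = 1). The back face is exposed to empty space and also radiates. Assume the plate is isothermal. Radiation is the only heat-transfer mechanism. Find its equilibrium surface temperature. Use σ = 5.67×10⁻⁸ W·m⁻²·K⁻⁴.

At equilibrium, absorbed power = emitted power.
Absorbing cross-section = A = 0.4180 m²; emitting surface = 2A = 0.8360 m² (ratio 2).
(1−a)S·A_cross = εσ·A_surf·T⁴  ⇒  T⁴ = (1−a)S/(2σ).
T⁴ = 0.640·190/(2·5.67×10⁻⁸) = 1.072×10⁹ K⁴.
T = (1.072×10⁹)^(1/4).

T ≈ 181 K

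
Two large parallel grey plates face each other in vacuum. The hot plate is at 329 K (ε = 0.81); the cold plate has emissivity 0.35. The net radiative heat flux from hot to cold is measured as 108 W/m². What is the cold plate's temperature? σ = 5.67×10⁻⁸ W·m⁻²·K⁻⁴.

T₂ ≈ 276 K

q = σ(T₁⁴ − T₂⁴)/(1/ε₁ + 1/ε₂ − 1); denominator = 3.092.
T₂⁴ = T₁⁴ − q·(1/ε₁+1/ε₂−1)/σ = 1.172×10¹⁰ − 108·3.092/5.67×10⁻⁸
    = 5.827×10⁹ K⁴.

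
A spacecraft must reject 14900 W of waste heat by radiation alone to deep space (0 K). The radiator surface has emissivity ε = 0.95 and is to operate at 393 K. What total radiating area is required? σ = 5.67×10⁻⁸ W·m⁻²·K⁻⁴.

P = εσA T⁴ ⇒ A = P/(εσT⁴).
T⁴ = 2.385×10¹⁰ K⁴.
A = 14900/(0.95 × 5.67×10⁻⁸ × 2.385×10¹⁰).

A ≈ 11.6 m²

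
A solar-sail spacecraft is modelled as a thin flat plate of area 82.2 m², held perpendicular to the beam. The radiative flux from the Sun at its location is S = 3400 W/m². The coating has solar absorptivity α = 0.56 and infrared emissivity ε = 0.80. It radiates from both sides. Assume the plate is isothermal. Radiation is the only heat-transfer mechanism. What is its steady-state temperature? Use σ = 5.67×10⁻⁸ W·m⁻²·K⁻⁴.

T ≈ 381 K

At equilibrium, absorbed power = emitted power.
Absorbing cross-section = A = 82.20 m²; emitting surface = 2A = 164.4 m² (ratio 2).
αS·A_cross = εσ·A_surf·T⁴  ⇒  T⁴ = αS/(ε·2σ).
T⁴ = 0.560·3400/(0.80·2·5.67×10⁻⁸) = 2.099×10¹⁰ K⁴.
T = (2.099×10¹⁰)^(1/4).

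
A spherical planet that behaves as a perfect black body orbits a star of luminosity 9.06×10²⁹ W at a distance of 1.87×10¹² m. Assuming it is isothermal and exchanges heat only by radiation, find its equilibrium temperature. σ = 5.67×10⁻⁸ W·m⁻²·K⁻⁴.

T ≈ 549 K

First find the stellar flux at distance d: S = L/(4πd²) = 9.06×10²⁹/(4π·(1.87×10¹²)²) = 20620 W/m².
For an isothermal sphere, absorbed (1−a)S·πr² = emitted σ·4πr²·T⁴, so T⁴ = (1−a)S/(4σ).
T⁴ = 1.00·20620/(4·5.67×10⁻⁸) = 9.091×10¹⁰ K⁴.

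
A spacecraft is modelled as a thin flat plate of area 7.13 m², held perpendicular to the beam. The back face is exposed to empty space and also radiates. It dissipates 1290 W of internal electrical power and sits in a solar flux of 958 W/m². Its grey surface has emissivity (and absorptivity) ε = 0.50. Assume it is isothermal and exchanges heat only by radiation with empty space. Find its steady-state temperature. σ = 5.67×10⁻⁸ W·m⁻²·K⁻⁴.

T ≈ 328 K

At steady state, absorbed solar power + internal power = radiated power.
Absorbed: α·S·A_cross = 0.50·958·7.130 = 3415 W (cross-section A).
Total input = 3415 + 1290 = 4705 W.
Radiated: εσ·A_surf·T⁴ with A_surf = 2A = 14.26 m².
T⁴ = 4705/(0.50·5.67×10⁻⁸·14.26) = 1.164×10¹⁰ K⁴.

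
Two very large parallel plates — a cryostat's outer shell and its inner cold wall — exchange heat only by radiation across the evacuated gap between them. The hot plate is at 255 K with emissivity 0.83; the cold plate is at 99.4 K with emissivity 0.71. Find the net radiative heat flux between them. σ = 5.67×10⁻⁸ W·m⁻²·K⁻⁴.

For two infinite grey parallel plates, q = σ(T₁⁴ − T₂⁴)/(1/ε₁ + 1/ε₂ − 1).
T₁⁴ − T₂⁴ = 4.228×10⁹ − 9.762×10⁷ = 4.131×10⁹ K⁴.
1/ε₁ + 1/ε₂ − 1 = 1.205 + 1.408 − 1 = 1.613.
q = 5.67×10⁻⁸ × 4.131×10⁹ / 1.613.

q ≈ 145 W/m²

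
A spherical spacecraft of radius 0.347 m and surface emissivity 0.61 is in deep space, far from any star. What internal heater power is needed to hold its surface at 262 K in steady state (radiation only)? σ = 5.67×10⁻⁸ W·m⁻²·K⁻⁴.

P ≈ 247 W

P = εσ·4πr²·T⁴.
4πr² = 1.513 m²; T⁴ = 4.712×10⁹ K⁴.
P = 0.61·5.67×10⁻⁸·1.513·4.712×10⁹.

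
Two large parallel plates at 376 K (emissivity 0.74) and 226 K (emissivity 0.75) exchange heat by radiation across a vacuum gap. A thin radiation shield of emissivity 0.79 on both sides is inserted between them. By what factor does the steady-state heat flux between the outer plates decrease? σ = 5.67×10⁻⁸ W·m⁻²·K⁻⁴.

factor ≈ 1.91

Without shield: q₀ = σΔ(T⁴)/(1/ε₁+1/ε₂−1) with denominator 1.685.
With shield the two gaps are in series; the resistances add: (1/ε₁+1/ε_s−1)+(1/ε_s+1/ε₂−1) = 1.617+1.599 = 3.216.
Heat-flux ratio q₀/q = 3.216/1.685.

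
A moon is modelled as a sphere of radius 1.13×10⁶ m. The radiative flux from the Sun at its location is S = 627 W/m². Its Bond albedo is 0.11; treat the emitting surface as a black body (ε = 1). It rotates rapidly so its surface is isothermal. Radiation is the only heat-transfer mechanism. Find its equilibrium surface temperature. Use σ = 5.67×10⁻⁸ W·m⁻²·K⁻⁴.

At equilibrium, absorbed power = emitted power.
Absorbing cross-section = πr² = 4.011×10¹² m²; emitting surface = 4πr² = 1.605×10¹³ m² (ratio 4).
(1−a)S·A_cross = εσ·A_surf·T⁴  ⇒  T⁴ = (1−a)S/(4σ).
T⁴ = 0.890·627/(4·5.67×10⁻⁸) = 2.460×10⁹ K⁴.
T = (2.460×10⁹)^(1/4).

T ≈ 223 K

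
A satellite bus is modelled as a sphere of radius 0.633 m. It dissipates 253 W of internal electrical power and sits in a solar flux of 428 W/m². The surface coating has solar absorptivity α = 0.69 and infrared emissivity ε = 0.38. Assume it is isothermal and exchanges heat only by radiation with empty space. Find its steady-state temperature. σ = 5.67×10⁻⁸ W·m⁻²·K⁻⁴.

T ≈ 275 K

At steady state, absorbed solar power + internal power = radiated power.
Absorbed: α·S·A_cross = 0.69·428·1.259 = 371.7 W (cross-section πr²).
Total input = 371.7 + 253 = 624.7 W.
Radiated: εσ·A_surf·T⁴ with A_surf = 4πr² = 5.035 m².
T⁴ = 624.7/(0.38·5.67×10⁻⁸·5.035) = 5.759×10⁹ K⁴.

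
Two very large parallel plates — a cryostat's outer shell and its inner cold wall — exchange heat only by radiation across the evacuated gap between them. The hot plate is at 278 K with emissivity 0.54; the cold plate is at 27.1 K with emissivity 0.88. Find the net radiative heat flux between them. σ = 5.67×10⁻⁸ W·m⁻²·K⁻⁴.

q ≈ 170 W/m²

For two infinite grey parallel plates, q = σ(T₁⁴ − T₂⁴)/(1/ε₁ + 1/ε₂ − 1).
T₁⁴ − T₂⁴ = 5.973×10⁹ − 5.394×10⁵ = 5.972×10⁹ K⁴.
1/ε₁ + 1/ε₂ − 1 = 1.852 + 1.136 − 1 = 1.988.
q = 5.67×10⁻⁸ × 5.972×10⁹ / 1.988.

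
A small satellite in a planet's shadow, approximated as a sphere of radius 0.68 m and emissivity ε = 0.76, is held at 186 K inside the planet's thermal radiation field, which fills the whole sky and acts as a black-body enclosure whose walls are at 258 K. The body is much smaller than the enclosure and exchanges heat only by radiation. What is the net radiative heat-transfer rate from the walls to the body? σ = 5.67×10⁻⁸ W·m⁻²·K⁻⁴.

P_net ≈ 810 W

For a small grey body in a large enclosure: P_net = εσA(T_body⁴ − T_wall⁴).
A = 4πr² = 5.811 m²; T_body⁴ − T_wall⁴ = 1.197×10⁹ − 4.431×10⁹ = -3.234×10⁹ K⁴.
|P_net| = 0.76·5.67×10⁻⁸·5.811·3.234×10⁹.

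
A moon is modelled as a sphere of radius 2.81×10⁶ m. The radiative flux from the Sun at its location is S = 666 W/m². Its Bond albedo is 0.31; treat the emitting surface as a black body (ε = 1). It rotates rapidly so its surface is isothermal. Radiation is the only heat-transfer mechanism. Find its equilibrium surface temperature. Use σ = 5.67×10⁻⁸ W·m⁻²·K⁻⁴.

At equilibrium, absorbed power = emitted power.
Absorbing cross-section = πr² = 2.481×10¹³ m²; emitting surface = 4πr² = 9.923×10¹³ m² (ratio 4).
(1−a)S·A_cross = εσ·A_surf·T⁴  ⇒  T⁴ = (1−a)S/(4σ).
T⁴ = 0.690·666/(4·5.67×10⁻⁸) = 2.026×10⁹ K⁴.
T = (2.026×10⁹)^(1/4).

T ≈ 212 K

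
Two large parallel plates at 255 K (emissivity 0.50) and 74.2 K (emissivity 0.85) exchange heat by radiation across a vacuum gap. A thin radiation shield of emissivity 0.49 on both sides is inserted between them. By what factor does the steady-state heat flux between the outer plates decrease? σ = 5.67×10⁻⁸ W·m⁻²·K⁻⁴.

factor ≈ 2.42

Without shield: q₀ = σΔ(T⁴)/(1/ε₁+1/ε₂−1) with denominator 2.176.
With shield the two gaps are in series; the resistances add: (1/ε₁+1/ε_s−1)+(1/ε_s+1/ε₂−1) = 3.041+2.217 = 5.258.
Heat-flux ratio q₀/q = 5.258/2.176.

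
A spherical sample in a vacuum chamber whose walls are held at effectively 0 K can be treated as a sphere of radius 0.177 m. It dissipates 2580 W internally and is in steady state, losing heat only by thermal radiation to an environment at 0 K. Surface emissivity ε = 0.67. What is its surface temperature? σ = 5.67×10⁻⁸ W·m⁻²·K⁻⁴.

Steady state: internal power = radiated power, P = εσA T⁴.
Radiating area A = 4πr² = 0.3937 m².
T⁴ = P/(εσA) = 2580/(0.67·5.67×10⁻⁸·0.3937) = 1.725×10¹¹ K⁴.
T = (1.725×10¹¹)^(1/4).

T ≈ 644 K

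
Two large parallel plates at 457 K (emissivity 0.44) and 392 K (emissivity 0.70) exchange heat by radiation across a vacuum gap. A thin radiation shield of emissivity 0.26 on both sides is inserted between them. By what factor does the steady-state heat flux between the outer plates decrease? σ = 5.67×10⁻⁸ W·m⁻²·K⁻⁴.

factor ≈ 3.48

Without shield: q₀ = σΔ(T⁴)/(1/ε₁+1/ε₂−1) with denominator 2.701.
With shield the two gaps are in series; the resistances add: (1/ε₁+1/ε_s−1)+(1/ε_s+1/ε₂−1) = 5.119+4.275 = 9.394.
Heat-flux ratio q₀/q = 9.394/2.701.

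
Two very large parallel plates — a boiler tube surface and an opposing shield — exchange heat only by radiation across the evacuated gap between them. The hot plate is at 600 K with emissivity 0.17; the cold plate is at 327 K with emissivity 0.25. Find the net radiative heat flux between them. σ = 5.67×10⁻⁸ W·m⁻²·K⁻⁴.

q ≈ 754 W/m²

For two infinite grey parallel plates, q = σ(T₁⁴ − T₂⁴)/(1/ε₁ + 1/ε₂ − 1).
T₁⁴ − T₂⁴ = 1.296×10¹¹ − 1.143×10¹⁰ = 1.182×10¹¹ K⁴.
1/ε₁ + 1/ε₂ − 1 = 5.882 + 4.000 − 1 = 8.882.
q = 5.67×10⁻⁸ × 1.182×10¹¹ / 8.882.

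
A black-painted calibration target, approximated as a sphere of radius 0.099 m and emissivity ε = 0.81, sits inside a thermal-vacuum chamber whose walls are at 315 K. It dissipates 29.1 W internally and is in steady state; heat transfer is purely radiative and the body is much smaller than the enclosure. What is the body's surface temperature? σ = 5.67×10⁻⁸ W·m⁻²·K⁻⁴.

T ≈ 350 K

For a small grey body in a large enclosure, net radiated power = εσA(T⁴ − T_w⁴).
Steady state: P = εσA(T⁴ − T_w⁴) with A = 4πr² = 0.1232 m².
T⁴ = P/(εσA) + T_w⁴ = 29.1/(0.81·5.67×10⁻⁸·0.1232) + (315)⁴
    = 5.145×10⁹ + 9.846×10⁹ = 1.499×10¹⁰ K⁴.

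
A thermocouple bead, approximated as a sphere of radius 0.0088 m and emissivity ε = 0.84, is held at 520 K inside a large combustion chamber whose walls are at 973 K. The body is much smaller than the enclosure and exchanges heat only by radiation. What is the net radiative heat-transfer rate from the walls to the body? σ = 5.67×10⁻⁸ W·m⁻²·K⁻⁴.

For a small grey body in a large enclosure: P_net = εσA(T_body⁴ − T_wall⁴).
A = 4πr² = 9.731×10⁻⁴ m²; T_body⁴ − T_wall⁴ = 7.312×10¹⁰ − 8.963×10¹¹ = -8.232×10¹¹ K⁴.
|P_net| = 0.84·5.67×10⁻⁸·9.731×10⁻⁴·8.232×10¹¹.

P_net ≈ 38.2 W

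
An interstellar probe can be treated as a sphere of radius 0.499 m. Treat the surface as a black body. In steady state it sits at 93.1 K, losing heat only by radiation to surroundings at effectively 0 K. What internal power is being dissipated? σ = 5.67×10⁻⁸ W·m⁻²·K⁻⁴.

Steady state: P = εσA T⁴.
A = 4πr² = 3.129 m²; T⁴ = (93.1)⁴ = 7.513×10⁷ K⁴.
P = 1.0 × 5.67×10⁻⁸ × 3.129 × 7.513×10⁷.

P ≈ 13.3 W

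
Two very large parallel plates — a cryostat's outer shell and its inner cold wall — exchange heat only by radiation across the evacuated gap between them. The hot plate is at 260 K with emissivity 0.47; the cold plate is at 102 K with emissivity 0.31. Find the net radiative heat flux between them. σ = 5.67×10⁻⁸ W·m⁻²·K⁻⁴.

q ≈ 58.1 W/m²

For two infinite grey parallel plates, q = σ(T₁⁴ − T₂⁴)/(1/ε₁ + 1/ε₂ − 1).
T₁⁴ − T₂⁴ = 4.570×10⁹ − 1.082×10⁸ = 4.462×10⁹ K⁴.
1/ε₁ + 1/ε₂ − 1 = 2.128 + 3.226 − 1 = 4.353.
q = 5.67×10⁻⁸ × 4.462×10⁹ / 4.353.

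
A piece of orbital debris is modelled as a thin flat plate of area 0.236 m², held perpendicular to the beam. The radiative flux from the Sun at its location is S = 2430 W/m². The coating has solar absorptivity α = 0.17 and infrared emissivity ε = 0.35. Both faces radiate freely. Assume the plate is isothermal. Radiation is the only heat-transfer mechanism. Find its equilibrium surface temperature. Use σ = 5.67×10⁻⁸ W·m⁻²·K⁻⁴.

At equilibrium, absorbed power = emitted power.
Absorbing cross-section = A = 0.2360 m²; emitting surface = 2A = 0.4720 m² (ratio 2).
αS·A_cross = εσ·A_surf·T⁴  ⇒  T⁴ = αS/(ε·2σ).
T⁴ = 0.170·2430/(0.35·2·5.67×10⁻⁸) = 1.041×10¹⁰ K⁴.
T = (1.041×10¹⁰)^(1/4).

T ≈ 319 K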